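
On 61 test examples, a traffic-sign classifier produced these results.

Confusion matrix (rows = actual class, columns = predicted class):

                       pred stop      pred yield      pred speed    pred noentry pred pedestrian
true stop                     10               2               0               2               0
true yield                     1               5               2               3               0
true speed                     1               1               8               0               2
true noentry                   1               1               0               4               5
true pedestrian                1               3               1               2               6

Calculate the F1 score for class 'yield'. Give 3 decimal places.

0.435

F1 score = 2·TP/(2·TP+FP+FN).
yield: TP=5, FP=2+1+1+3=7, FN=1+2+3+0=6 → 10/23 = 0.4348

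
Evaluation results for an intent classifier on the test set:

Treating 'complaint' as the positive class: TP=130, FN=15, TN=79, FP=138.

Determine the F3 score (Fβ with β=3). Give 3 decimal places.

0.826

Fβ = (1+β²)·TP / ((1+β²)·TP + β²·FN + FP), with β²=9
= 10·130 / (10·130 + 9·15 + 138) = 0.826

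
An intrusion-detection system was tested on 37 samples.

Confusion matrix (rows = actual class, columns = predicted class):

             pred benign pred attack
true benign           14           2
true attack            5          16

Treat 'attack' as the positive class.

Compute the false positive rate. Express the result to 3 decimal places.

0.125

FPR = FP/(FP+TN) = 2/(2+14) = 0.125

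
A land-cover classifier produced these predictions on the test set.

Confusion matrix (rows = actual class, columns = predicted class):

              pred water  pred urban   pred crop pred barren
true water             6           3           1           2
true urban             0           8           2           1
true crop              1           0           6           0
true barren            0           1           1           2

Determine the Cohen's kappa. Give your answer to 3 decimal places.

0.520

Observed agreement pₒ = trace/N = 22/34 = 0.6471
Expected agreement pₑ = Σ (rowᵢ·colᵢ)/N² = (12·7 + 11·12 + 7·10 + 4·5)/34² = 0.2647
κ = (pₒ − pₑ)/(1 − pₑ) = (0.6471 − 0.2647)/(1 − 0.2647) = 0.520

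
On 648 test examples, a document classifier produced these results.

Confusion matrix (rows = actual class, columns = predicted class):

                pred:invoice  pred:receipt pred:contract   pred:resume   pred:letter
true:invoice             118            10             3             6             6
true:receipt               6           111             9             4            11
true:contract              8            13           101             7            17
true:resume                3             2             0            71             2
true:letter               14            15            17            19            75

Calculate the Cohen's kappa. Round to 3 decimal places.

Observed agreement pₒ = trace/N = 476/648 = 0.7346
Expected agreement pₑ = Σ (rowᵢ·colᵢ)/N² = (143·149 + 141·151 + 146·130 + 78·107 + 140·111)/648² = 0.2035
κ = (pₒ − pₑ)/(1 − pₑ) = (0.7346 − 0.2035)/(1 − 0.2035) = 0.667

0.667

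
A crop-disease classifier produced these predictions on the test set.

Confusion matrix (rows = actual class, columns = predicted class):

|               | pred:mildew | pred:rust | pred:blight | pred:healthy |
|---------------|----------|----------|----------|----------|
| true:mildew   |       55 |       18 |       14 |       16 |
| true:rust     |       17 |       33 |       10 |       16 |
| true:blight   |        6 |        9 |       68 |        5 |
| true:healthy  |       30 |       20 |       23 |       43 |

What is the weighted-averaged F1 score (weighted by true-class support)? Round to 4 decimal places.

Per-class F1 score (2·TP/(2·TP+FP+FN)):
  mildew: TP=55, FP=17+6+30=53, FN=18+14+16=48 → 110/211 = 0.52133
  rust: TP=33, FP=18+9+20=47, FN=17+10+16=43 → 66/156 = 0.42308
  blight: TP=68, FP=14+10+23=47, FN=6+9+5=20 → 136/203 = 0.66995
  healthy: TP=43, FP=16+16+5=37, FN=30+20+23=73 → 86/196 = 0.43878
Weighted-F1 score = Σ (supportᵢ/N)·F1 scoreᵢ with N=383: (103/383)·0.52133 + (76/383)·0.42308 + (88/383)·0.66995 + (116/383)·0.43878 = 0.5110

0.5110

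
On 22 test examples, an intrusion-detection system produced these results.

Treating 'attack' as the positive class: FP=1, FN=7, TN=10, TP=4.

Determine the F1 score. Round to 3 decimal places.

0.500

Precision = TP/(TP+FP) = 4/5 = 0.8000
Recall = TP/(TP+FN) = 4/11 = 0.3636
F1 = 2·TP/(2·TP+FP+FN) = 8/16 = 0.500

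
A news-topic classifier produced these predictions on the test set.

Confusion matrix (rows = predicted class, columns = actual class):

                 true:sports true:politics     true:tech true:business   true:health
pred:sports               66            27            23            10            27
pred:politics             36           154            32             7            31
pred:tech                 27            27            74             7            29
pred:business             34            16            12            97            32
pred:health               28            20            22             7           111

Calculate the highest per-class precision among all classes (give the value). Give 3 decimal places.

Per-class precision (TP/(TP+FP)):
  sports: TP=66, FP=27+23+10+27=87 → 66/153 = 0.4314
  politics: TP=154, FP=36+32+7+31=106 → 154/260 = 0.5923
  tech: TP=74, FP=27+27+7+29=90 → 74/164 = 0.4512
  business: TP=97, FP=34+16+12+32=94 → 97/191 = 0.5079
  health: TP=111, FP=28+20+22+7=77 → 111/188 = 0.5904
Highest is class 'politics' with precision = 0.592.

0.592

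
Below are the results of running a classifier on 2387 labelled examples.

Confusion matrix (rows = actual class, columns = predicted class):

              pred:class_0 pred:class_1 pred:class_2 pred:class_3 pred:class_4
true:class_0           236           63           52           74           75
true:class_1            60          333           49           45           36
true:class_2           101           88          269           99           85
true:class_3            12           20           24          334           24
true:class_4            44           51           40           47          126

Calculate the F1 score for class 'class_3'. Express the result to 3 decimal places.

0.659

One-vs-rest for 'class_3': TP = diagonal; FP = other classes predicted 'class_3'; FN = 'class_3' predicted as other.
F1 score = 2·TP/(2·TP+FP+FN).
class_3: TP=334, FP=74+45+99+47=265, FN=12+20+24+24=80 → 668/1013 = 0.6594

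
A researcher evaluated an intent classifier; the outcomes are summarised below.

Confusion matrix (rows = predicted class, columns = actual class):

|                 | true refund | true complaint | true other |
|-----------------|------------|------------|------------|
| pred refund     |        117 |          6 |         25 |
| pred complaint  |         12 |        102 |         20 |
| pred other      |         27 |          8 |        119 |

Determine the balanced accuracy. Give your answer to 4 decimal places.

Balanced accuracy = mean of per-class recall.
  refund: recall = 117/156 = 0.75000
  complaint: recall = 102/116 = 0.87931
  other: recall = 119/164 = 0.72561
Mean = (0.75000 + 0.87931 + 0.72561) / 3 = 0.7850

0.7850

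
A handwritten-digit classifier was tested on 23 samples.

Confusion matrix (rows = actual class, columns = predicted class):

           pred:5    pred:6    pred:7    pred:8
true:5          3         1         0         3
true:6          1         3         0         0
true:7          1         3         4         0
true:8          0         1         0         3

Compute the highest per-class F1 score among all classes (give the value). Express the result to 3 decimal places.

Per-class F1 score (2·TP/(2·TP+FP+FN)):
  5: TP=3, FP=1+1+0=2, FN=1+0+3=4 → 6/12 = 0.5000
  6: TP=3, FP=1+3+1=5, FN=1+0+0=1 → 6/12 = 0.5000
  7: TP=4, FP=0+0+0=0, FN=1+3+0=4 → 8/12 = 0.6667
  8: TP=3, FP=3+0+0=3, FN=0+1+0=1 → 6/10 = 0.6000
Highest is class '7' with F1 score = 0.667.

0.667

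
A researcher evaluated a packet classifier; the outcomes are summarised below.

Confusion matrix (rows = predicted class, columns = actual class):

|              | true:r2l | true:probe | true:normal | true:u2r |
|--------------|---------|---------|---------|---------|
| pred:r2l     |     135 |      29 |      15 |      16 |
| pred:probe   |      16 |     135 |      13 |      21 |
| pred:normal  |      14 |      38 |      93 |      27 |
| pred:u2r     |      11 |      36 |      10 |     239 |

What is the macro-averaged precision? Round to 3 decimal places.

Per-class precision (TP/(TP+FP)):
  r2l: TP=135, FP=29+15+16=60 → 135/195 = 0.6923
  probe: TP=135, FP=16+13+21=50 → 135/185 = 0.7297
  normal: TP=93, FP=14+38+27=79 → 93/172 = 0.5407
  u2r: TP=239, FP=11+36+10=57 → 239/296 = 0.8074
Macro-precision = mean = (0.6923 + 0.7297 + 0.5407 + 0.8074) / 4 = 0.693

0.693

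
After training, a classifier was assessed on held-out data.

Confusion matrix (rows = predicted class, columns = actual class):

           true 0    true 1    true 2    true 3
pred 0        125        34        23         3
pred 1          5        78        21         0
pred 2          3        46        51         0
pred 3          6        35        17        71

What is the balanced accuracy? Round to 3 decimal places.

0.680

Balanced accuracy = mean of per-class recall.
  0: recall = 125/139 = 0.8993
  1: recall = 78/193 = 0.4041
  2: recall = 51/112 = 0.4554
  3: recall = 71/74 = 0.9595
Mean = (0.8993 + 0.4041 + 0.4554 + 0.9595) / 4 = 0.680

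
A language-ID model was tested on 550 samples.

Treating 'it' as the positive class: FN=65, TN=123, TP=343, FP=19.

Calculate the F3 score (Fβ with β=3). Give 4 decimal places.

Fβ = (1+β²)·TP / ((1+β²)·TP + β²·FN + FP), with β²=9
= 10·343 / (10·343 + 9·65 + 19) = 0.8503

0.8503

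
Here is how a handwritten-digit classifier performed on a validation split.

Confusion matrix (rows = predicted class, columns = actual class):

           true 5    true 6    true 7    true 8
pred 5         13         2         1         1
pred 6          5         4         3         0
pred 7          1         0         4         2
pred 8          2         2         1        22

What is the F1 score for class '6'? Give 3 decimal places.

F1 score = 2·TP/(2·TP+FP+FN).
6: TP=4, FP=5+3+0=8, FN=2+0+2=4 → 8/20 = 0.4000

0.400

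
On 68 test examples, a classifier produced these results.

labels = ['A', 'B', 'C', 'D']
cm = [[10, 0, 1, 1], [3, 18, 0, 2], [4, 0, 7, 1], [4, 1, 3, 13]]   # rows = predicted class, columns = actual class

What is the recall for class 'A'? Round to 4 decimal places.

Take TP from the diagonal, FP from the rest of the 'A' prediction marginal, FN from the rest of the 'A' actual marginal.
recall = TP/(TP+FN).
A: TP=10, FN=3+4+4=11 → 10/21 = 0.47619

0.4762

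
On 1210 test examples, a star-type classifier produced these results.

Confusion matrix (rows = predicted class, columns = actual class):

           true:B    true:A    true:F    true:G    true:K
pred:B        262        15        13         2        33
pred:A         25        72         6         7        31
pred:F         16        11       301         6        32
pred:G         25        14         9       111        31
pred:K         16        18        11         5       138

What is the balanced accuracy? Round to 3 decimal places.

0.714

Balanced accuracy = mean of per-class recall.
  B: recall = 262/344 = 0.7616
  A: recall = 72/130 = 0.5538
  F: recall = 301/340 = 0.8853
  G: recall = 111/131 = 0.8473
  K: recall = 138/265 = 0.5208
Mean = (0.7616 + 0.5538 + 0.8853 + 0.8473 + 0.5208) / 5 = 0.714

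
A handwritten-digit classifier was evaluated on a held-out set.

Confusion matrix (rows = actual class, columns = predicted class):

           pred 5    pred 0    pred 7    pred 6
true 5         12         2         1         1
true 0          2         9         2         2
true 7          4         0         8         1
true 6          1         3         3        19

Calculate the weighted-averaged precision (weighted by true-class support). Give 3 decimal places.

0.695

Per-class precision (TP/(TP+FP)):
  5: TP=12, FP=2+4+1=7 → 12/19 = 0.6316
  0: TP=9, FP=2+0+3=5 → 9/14 = 0.6429
  7: TP=8, FP=1+2+3=6 → 8/14 = 0.5714
  6: TP=19, FP=1+2+1=4 → 19/23 = 0.8261
Weighted-precision = Σ (supportᵢ/N)·precisionᵢ with N=70: (16/70)·0.6316 + (15/70)·0.6429 + (13/70)·0.5714 + (26/70)·0.8261 = 0.695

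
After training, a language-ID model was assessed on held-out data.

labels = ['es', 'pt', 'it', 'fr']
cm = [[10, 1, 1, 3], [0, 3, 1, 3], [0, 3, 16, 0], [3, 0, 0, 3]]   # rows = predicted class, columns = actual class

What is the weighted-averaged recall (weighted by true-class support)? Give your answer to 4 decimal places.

0.6809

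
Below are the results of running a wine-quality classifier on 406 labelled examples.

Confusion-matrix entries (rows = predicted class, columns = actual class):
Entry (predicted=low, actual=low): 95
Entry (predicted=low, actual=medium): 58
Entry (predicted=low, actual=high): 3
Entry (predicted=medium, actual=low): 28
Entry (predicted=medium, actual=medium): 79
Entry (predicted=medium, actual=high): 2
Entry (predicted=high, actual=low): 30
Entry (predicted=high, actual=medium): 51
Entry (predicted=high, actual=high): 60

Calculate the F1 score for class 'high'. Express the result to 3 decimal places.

0.583

Take TP from the diagonal, FP from the rest of the 'high' prediction marginal, FN from the rest of the 'high' actual marginal.
F1 score = 2·TP/(2·TP+FP+FN).
high: TP=60, FP=30+51=81, FN=3+2=5 → 120/206 = 0.5825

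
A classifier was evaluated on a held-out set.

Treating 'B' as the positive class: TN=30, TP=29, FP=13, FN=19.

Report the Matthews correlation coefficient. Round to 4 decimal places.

0.3023

MCC = (TP·TN − FP·FN) / √((TP+FP)(TP+FN)(TN+FP)(TN+FN))
Numerator = 29·30 − 13·19 = 623
Denominator = √(42·48·43·49) = √4247712 = 2060.9978
MCC = 623 / 2060.9978 = 0.3023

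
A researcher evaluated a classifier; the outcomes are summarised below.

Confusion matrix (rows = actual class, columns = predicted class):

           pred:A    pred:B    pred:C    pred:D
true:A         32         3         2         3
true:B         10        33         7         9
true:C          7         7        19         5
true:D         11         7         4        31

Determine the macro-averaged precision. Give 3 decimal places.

Per-class precision (TP/(TP+FP)):
  A: TP=32, FP=10+7+11=28 → 32/60 = 0.5333
  B: TP=33, FP=3+7+7=17 → 33/50 = 0.6600
  C: TP=19, FP=2+7+4=13 → 19/32 = 0.5938
  D: TP=31, FP=3+9+5=17 → 31/48 = 0.6458
Macro-precision = mean = (0.5333 + 0.6600 + 0.5938 + 0.6458) / 4 = 0.608

0.608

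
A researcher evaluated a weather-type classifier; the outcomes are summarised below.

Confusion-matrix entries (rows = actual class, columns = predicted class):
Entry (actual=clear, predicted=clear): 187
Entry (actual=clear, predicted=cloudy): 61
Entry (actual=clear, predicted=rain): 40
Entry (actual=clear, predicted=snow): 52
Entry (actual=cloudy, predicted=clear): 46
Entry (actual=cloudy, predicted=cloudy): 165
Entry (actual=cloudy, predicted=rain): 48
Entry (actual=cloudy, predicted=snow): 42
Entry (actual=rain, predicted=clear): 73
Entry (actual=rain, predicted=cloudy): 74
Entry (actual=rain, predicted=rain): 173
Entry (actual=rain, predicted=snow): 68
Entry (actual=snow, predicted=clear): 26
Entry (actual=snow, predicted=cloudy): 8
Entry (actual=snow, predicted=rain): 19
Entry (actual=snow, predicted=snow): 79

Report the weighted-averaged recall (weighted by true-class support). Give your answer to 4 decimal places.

Per-class recall (TP/(TP+FN)):
  clear: TP=187, FN=61+40+52=153 → 187/340 = 0.55000
  cloudy: TP=165, FN=46+48+42=136 → 165/301 = 0.54817
  rain: TP=173, FN=73+74+68=215 → 173/388 = 0.44588
  snow: TP=79, FN=26+8+19=53 → 79/132 = 0.59848
Weighted-recall = Σ (supportᵢ/N)·recallᵢ with N=1161: (340/1161)·0.55000 + (301/1161)·0.54817 + (388/1161)·0.44588 + (132/1161)·0.59848 = 0.5202

0.5202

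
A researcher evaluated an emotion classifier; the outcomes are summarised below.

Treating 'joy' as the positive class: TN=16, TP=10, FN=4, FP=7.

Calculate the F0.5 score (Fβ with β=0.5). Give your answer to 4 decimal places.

Fβ = (1+β²)·TP / ((1+β²)·TP + β²·FN + FP), with β²=1/4
= 1.25·10 / (1.25·10 + 0.25·4 + 7) = 0.6098

0.6098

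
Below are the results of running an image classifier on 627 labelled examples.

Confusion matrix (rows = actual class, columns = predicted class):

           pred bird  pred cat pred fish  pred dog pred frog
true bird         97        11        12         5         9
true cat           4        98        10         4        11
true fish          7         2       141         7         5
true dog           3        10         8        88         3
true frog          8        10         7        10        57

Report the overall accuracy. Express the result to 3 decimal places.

0.767

Accuracy = trace / total = (97+98+141+88+57=481) / 627 = 481/627 = 0.767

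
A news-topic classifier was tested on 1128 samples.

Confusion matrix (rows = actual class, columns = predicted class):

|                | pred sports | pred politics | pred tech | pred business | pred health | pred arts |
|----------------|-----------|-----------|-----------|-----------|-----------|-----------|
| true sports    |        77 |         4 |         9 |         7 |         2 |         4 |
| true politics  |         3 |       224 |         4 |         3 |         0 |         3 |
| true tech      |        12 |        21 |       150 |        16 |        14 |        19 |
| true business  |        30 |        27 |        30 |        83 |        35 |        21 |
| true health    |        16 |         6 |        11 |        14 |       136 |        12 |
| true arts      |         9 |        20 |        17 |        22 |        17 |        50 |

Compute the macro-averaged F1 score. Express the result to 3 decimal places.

0.608

Per-class F1 score (2·TP/(2·TP+FP+FN)):
  sports: TP=77, FP=3+12+30+16+9=70, FN=4+9+7+2+4=26 → 154/250 = 0.6160
  politics: TP=224, FP=4+21+27+6+20=78, FN=3+4+3+0+3=13 → 448/539 = 0.8312
  tech: TP=150, FP=9+4+30+11+17=71, FN=12+21+16+14+19=82 → 300/453 = 0.6623
  business: TP=83, FP=7+3+16+14+22=62, FN=30+27+30+35+21=143 → 166/371 = 0.4474
  health: TP=136, FP=2+0+14+35+17=68, FN=16+6+11+14+12=59 → 272/399 = 0.6817
  arts: TP=50, FP=4+3+19+21+12=59, FN=9+20+17+22+17=85 → 100/244 = 0.4098
Macro-F1 score = mean = (0.6160 + 0.8312 + 0.6623 + 0.4474 + 0.6817 + 0.4098) / 6 = 0.608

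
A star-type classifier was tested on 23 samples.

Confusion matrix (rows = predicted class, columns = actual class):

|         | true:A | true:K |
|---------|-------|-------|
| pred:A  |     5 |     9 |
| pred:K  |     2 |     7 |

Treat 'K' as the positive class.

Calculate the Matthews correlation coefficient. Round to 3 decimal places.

0.143

MCC = (TP·TN − FP·FN) / √((TP+FP)(TP+FN)(TN+FP)(TN+FN))
Numerator = 7·5 − 2·9 = 17
Denominator = √(9·16·7·14) = √14112 = 118.7939
MCC = 17 / 118.7939 = 0.143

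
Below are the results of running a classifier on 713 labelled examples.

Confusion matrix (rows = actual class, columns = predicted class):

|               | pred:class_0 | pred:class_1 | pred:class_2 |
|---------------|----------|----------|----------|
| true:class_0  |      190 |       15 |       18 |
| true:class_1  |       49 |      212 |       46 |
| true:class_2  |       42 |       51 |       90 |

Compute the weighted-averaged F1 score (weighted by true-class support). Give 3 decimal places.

Per-class F1 score (2·TP/(2·TP+FP+FN)):
  class_0: TP=190, FP=49+42=91, FN=15+18=33 → 380/504 = 0.7540
  class_1: TP=212, FP=15+51=66, FN=49+46=95 → 424/585 = 0.7248
  class_2: TP=90, FP=18+46=64, FN=42+51=93 → 180/337 = 0.5341
Weighted-F1 score = Σ (supportᵢ/N)·F1 scoreᵢ with N=713: (223/713)·0.7540 + (307/713)·0.7248 + (183/713)·0.5341 = 0.685

0.685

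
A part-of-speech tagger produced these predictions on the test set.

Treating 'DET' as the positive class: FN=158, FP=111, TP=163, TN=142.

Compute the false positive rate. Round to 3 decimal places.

0.439

FPR = FP/(FP+TN) = 111/(111+142) = 0.439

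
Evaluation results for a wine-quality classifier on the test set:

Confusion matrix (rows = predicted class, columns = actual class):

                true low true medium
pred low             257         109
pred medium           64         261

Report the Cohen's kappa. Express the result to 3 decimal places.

0.501

Observed agreement pₒ = trace/N = 518/691 = 0.7496
Expected agreement pₑ = Σ (rowᵢ·colᵢ)/N² = (321·366 + 370·325)/691² = 0.4979
κ = (pₒ − pₑ)/(1 − pₑ) = (0.7496 − 0.4979)/(1 − 0.4979) = 0.501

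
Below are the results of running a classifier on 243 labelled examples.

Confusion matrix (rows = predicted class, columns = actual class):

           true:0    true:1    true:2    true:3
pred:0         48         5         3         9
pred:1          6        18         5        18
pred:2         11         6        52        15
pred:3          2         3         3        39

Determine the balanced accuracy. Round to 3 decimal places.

0.646

Balanced accuracy = mean of per-class recall.
  0: recall = 48/67 = 0.7164
  1: recall = 18/32 = 0.5625
  2: recall = 52/63 = 0.8254
  3: recall = 39/81 = 0.4815
Mean = (0.7164 + 0.5625 + 0.8254 + 0.4815) / 4 = 0.646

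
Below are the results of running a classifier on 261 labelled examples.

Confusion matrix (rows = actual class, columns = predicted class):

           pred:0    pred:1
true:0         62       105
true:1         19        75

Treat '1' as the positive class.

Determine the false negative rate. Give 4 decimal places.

0.2021

FNR = FN/(FN+TP) = 19/(19+75) = 0.2021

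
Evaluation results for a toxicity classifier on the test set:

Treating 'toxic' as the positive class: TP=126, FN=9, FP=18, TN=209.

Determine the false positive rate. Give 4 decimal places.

FPR = FP/(FP+TN) = 18/(18+209) = 0.0793

0.0793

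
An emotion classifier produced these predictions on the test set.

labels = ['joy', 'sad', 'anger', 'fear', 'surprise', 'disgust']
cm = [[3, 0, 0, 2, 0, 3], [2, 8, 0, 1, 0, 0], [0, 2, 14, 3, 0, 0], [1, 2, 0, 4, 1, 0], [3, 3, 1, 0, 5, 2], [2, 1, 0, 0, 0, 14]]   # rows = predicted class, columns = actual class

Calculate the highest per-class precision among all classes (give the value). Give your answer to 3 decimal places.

0.824

Per-class precision (TP/(TP+FP)):
  joy: TP=3, FP=0+0+2+0+3=5 → 3/8 = 0.3750
  sad: TP=8, FP=2+0+1+0+0=3 → 8/11 = 0.7273
  anger: TP=14, FP=0+2+3+0+0=5 → 14/19 = 0.7368
  fear: TP=4, FP=1+2+0+1+0=4 → 4/8 = 0.5000
  surprise: TP=5, FP=3+3+1+0+2=9 → 5/14 = 0.3571
  disgust: TP=14, FP=2+1+0+0+0=3 → 14/17 = 0.8235
Highest is class 'disgust' with precision = 0.824.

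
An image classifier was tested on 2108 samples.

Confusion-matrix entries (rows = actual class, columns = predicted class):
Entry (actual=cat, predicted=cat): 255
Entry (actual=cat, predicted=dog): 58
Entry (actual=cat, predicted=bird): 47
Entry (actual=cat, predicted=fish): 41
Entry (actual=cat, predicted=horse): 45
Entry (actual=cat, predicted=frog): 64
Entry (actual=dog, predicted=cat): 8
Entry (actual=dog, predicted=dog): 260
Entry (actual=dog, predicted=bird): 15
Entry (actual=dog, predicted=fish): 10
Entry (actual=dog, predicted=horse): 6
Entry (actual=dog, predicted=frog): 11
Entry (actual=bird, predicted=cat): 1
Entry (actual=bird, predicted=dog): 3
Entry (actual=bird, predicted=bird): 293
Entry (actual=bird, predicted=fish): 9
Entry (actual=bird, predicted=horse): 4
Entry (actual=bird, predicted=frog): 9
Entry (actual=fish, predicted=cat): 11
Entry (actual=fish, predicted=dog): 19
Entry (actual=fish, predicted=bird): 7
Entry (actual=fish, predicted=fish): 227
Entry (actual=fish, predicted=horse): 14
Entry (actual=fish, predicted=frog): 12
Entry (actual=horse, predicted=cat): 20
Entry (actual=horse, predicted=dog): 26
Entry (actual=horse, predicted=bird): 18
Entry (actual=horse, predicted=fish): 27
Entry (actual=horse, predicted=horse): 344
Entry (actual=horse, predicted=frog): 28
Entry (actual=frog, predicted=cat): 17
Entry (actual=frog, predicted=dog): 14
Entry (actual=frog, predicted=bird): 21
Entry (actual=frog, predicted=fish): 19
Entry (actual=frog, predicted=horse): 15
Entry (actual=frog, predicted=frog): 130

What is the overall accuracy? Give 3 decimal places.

Accuracy = trace / total = (255+260+293+227+344+130=1509) / 2108 = 1509/2108 = 0.716

0.716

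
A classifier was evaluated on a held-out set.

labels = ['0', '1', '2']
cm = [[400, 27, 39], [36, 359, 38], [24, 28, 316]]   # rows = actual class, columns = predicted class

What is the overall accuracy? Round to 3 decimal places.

Accuracy = trace / total = (400+359+316=1075) / 1267 = 1075/1267 = 0.848

0.848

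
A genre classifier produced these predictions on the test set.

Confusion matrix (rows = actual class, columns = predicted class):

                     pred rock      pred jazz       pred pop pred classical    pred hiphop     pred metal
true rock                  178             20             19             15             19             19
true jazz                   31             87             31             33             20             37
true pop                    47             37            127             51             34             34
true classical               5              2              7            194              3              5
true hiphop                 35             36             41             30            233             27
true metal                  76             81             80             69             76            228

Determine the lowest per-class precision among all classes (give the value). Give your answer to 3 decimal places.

0.331

Per-class precision (TP/(TP+FP)):
  rock: TP=178, FP=31+47+5+35+76=194 → 178/372 = 0.4785
  jazz: TP=87, FP=20+37+2+36+81=176 → 87/263 = 0.3308
  pop: TP=127, FP=19+31+7+41+80=178 → 127/305 = 0.4164
  classical: TP=194, FP=15+33+51+30+69=198 → 194/392 = 0.4949
  hiphop: TP=233, FP=19+20+34+3+76=152 → 233/385 = 0.6052
  metal: TP=228, FP=19+37+34+5+27=122 → 228/350 = 0.6514
Lowest is class 'jazz' with precision = 0.331.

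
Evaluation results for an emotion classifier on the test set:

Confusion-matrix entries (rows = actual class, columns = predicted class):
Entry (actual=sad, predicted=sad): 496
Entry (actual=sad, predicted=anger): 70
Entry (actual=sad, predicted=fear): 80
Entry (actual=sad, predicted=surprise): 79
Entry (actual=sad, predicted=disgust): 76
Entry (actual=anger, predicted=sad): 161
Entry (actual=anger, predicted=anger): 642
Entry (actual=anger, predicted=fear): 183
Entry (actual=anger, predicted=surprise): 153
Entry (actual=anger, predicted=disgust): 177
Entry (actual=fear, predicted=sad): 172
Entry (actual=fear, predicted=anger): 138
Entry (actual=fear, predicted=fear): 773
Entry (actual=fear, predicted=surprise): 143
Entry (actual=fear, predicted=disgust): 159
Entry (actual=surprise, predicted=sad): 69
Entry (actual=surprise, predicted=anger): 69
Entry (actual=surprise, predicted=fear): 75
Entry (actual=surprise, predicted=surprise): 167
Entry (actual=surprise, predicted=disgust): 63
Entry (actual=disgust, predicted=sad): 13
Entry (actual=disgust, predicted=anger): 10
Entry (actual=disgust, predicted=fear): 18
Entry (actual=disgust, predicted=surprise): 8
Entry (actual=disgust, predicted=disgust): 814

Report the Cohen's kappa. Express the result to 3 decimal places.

Observed agreement pₒ = trace/N = 2892/4808 = 0.6015
Expected agreement pₑ = Σ (rowᵢ·colᵢ)/N² = (801·911 + 1316·929 + 1385·1129 + 443·550 + 863·1289)/4808² = 0.2108
κ = (pₒ − pₑ)/(1 − pₑ) = (0.6015 − 0.2108)/(1 − 0.2108) = 0.495

0.495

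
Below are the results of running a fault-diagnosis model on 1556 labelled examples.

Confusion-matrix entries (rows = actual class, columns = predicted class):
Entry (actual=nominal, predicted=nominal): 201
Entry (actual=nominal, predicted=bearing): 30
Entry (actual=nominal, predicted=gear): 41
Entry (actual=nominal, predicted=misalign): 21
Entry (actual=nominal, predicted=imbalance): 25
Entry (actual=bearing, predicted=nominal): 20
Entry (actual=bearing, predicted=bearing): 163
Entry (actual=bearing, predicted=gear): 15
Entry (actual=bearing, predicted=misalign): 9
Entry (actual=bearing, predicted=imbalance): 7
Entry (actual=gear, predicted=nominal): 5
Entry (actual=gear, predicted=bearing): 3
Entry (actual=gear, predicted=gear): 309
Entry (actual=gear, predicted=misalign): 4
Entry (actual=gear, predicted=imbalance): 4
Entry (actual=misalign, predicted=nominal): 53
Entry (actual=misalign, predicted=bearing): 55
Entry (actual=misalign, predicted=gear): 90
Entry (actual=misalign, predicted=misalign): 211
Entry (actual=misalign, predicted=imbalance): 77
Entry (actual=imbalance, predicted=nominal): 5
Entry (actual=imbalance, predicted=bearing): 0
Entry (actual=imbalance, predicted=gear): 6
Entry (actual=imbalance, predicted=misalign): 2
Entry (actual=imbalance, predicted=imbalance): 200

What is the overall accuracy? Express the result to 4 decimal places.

0.6967

Accuracy = trace / total = (201+163+309+211+200=1084) / 1556 = 1084/1556 = 0.6967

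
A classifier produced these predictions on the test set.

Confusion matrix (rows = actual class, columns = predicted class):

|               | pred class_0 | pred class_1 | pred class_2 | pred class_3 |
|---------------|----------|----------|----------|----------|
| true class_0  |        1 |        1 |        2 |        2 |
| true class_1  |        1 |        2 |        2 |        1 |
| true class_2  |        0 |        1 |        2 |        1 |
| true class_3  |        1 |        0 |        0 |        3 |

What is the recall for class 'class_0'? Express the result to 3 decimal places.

One-vs-rest for 'class_0': TP = diagonal; FP = other classes predicted 'class_0'; FN = 'class_0' predicted as other.
recall = TP/(TP+FN).
class_0: TP=1, FN=1+2+2=5 → 1/6 = 0.1667

0.167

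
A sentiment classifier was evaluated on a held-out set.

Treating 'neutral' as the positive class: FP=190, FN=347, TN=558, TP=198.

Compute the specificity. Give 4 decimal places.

Specificity = TN/(TN+FP) = 558/(558+190) = 0.7460

0.7460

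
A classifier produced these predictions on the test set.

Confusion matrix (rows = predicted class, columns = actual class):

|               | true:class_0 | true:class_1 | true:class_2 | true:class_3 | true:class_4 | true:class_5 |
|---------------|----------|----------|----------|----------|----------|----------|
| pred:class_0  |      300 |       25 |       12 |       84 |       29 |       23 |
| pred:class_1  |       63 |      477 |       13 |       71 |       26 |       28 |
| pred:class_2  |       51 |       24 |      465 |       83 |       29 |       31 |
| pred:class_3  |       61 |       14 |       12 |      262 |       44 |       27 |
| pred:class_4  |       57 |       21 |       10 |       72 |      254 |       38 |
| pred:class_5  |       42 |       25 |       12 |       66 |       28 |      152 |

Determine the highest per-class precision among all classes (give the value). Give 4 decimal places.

0.7035

Per-class precision (TP/(TP+FP)):
  class_0: TP=300, FP=25+12+84+29+23=173 → 300/473 = 0.63425
  class_1: TP=477, FP=63+13+71+26+28=201 → 477/678 = 0.70354
  class_2: TP=465, FP=51+24+83+29+31=218 → 465/683 = 0.68082
  class_3: TP=262, FP=61+14+12+44+27=158 → 262/420 = 0.62381
  class_4: TP=254, FP=57+21+10+72+38=198 → 254/452 = 0.56195
  class_5: TP=152, FP=42+25+12+66+28=173 → 152/325 = 0.46769
Highest is class 'class_1' with precision = 0.7035.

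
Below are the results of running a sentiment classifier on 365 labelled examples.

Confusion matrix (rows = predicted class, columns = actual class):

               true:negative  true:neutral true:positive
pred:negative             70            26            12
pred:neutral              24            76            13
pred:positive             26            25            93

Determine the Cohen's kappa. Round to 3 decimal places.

0.483

Observed agreement pₒ = trace/N = 239/365 = 0.6548
Expected agreement pₑ = Σ (rowᵢ·colᵢ)/N² = (120·108 + 127·113 + 118·144)/365² = 0.3325
κ = (pₒ − pₑ)/(1 − pₑ) = (0.6548 − 0.3325)/(1 − 0.3325) = 0.483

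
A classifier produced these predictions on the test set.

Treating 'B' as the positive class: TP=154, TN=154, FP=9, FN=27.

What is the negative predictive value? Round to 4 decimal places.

0.8508

NPV = TN/(TN+FN) = 154/(154+27) = 0.8508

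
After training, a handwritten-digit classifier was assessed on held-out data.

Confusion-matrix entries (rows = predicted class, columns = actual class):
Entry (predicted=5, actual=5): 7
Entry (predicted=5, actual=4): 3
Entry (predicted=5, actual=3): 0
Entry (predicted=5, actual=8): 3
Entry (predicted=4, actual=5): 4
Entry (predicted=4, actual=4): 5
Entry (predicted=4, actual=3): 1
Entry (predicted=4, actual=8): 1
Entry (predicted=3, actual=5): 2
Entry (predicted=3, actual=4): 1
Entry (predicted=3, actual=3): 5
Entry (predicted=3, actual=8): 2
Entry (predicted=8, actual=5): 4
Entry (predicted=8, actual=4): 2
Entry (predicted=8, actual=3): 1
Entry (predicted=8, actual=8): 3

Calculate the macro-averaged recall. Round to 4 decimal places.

0.4785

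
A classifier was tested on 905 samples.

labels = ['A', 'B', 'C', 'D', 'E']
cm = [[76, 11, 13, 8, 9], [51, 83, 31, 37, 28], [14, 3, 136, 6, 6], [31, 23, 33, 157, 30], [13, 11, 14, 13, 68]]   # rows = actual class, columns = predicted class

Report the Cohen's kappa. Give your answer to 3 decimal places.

Observed agreement pₒ = trace/N = 520/905 = 0.5746
Expected agreement pₑ = Σ (rowᵢ·colᵢ)/N² = (117·185 + 230·131 + 165·227 + 274·221 + 119·141)/905² = 0.2034
κ = (pₒ − pₑ)/(1 − pₑ) = (0.5746 − 0.2034)/(1 − 0.2034) = 0.466

0.466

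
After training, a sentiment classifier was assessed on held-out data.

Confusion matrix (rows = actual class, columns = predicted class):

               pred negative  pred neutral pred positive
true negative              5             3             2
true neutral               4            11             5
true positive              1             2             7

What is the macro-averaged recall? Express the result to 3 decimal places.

Per-class recall (TP/(TP+FN)):
  negative: TP=5, FN=3+2=5 → 5/10 = 0.5000
  neutral: TP=11, FN=4+5=9 → 11/20 = 0.5500
  positive: TP=7, FN=1+2=3 → 7/10 = 0.7000
Macro-recall = mean = (0.5000 + 0.5500 + 0.7000) / 3 = 0.583

0.583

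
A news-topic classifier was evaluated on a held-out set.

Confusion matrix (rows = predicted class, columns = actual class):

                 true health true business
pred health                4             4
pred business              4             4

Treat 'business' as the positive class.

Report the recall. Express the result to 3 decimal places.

Recall = TP/(TP+FN) = 4/(4+4) = 4/8 = 0.500

0.500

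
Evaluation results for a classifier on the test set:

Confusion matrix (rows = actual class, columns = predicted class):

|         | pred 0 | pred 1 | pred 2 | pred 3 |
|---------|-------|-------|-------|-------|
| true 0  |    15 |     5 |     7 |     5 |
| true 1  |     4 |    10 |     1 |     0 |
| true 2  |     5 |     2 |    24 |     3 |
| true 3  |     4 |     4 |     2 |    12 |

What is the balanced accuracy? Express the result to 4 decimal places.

0.5967

Balanced accuracy = mean of per-class recall.
  0: recall = 15/32 = 0.46875
  1: recall = 10/15 = 0.66667
  2: recall = 24/34 = 0.70588
  3: recall = 12/22 = 0.54545
Mean = (0.46875 + 0.66667 + 0.70588 + 0.54545) / 4 = 0.5967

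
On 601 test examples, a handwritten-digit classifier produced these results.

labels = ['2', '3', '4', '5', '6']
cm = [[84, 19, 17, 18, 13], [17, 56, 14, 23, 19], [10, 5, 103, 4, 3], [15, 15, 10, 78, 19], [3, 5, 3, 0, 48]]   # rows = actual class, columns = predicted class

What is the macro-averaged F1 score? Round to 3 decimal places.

Per-class F1 score (2·TP/(2·TP+FP+FN)):
  2: TP=84, FP=17+10+15+3=45, FN=19+17+18+13=67 → 168/280 = 0.6000
  3: TP=56, FP=19+5+15+5=44, FN=17+14+23+19=73 → 112/229 = 0.4891
  4: TP=103, FP=17+14+10+3=44, FN=10+5+4+3=22 → 206/272 = 0.7574
  5: TP=78, FP=18+23+4+0=45, FN=15+15+10+19=59 → 156/260 = 0.6000
  6: TP=48, FP=13+19+3+19=54, FN=3+5+3+0=11 → 96/161 = 0.5963
Macro-F1 score = mean = (0.6000 + 0.4891 + 0.7574 + 0.6000 + 0.5963) / 5 = 0.609

0.609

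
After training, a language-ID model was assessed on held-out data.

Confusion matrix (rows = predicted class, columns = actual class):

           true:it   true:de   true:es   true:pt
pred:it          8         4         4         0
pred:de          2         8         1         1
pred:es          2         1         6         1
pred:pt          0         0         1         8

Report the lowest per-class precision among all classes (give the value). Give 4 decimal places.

0.5000

Per-class precision (TP/(TP+FP)):
  it: TP=8, FP=4+4+0=8 → 8/16 = 0.50000
  de: TP=8, FP=2+1+1=4 → 8/12 = 0.66667
  es: TP=6, FP=2+1+1=4 → 6/10 = 0.60000
  pt: TP=8, FP=0+0+1=1 → 8/9 = 0.88889
Lowest is class 'it' with precision = 0.5000.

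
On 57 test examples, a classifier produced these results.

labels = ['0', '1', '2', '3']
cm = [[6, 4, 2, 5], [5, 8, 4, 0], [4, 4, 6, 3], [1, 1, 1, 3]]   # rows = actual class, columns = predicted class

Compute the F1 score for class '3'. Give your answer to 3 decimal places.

0.353

Treat '3' as positive and all other classes as negative.
F1 score = 2·TP/(2·TP+FP+FN).
3: TP=3, FP=5+0+3=8, FN=1+1+1=3 → 6/17 = 0.3529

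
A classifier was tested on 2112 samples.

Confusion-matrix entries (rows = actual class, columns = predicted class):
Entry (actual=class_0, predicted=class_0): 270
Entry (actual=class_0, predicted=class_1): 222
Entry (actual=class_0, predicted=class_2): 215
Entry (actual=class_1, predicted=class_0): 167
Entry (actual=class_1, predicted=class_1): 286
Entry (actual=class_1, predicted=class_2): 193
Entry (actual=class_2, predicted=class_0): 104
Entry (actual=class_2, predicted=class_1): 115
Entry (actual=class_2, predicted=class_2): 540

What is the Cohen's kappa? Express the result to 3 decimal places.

0.274

Observed agreement pₒ = trace/N = 1096/2112 = 0.5189
Expected agreement pₑ = Σ (rowᵢ·colᵢ)/N² = (707·541 + 646·623 + 759·948)/2112² = 0.3373
κ = (pₒ − pₑ)/(1 − pₑ) = (0.5189 − 0.3373)/(1 − 0.3373) = 0.274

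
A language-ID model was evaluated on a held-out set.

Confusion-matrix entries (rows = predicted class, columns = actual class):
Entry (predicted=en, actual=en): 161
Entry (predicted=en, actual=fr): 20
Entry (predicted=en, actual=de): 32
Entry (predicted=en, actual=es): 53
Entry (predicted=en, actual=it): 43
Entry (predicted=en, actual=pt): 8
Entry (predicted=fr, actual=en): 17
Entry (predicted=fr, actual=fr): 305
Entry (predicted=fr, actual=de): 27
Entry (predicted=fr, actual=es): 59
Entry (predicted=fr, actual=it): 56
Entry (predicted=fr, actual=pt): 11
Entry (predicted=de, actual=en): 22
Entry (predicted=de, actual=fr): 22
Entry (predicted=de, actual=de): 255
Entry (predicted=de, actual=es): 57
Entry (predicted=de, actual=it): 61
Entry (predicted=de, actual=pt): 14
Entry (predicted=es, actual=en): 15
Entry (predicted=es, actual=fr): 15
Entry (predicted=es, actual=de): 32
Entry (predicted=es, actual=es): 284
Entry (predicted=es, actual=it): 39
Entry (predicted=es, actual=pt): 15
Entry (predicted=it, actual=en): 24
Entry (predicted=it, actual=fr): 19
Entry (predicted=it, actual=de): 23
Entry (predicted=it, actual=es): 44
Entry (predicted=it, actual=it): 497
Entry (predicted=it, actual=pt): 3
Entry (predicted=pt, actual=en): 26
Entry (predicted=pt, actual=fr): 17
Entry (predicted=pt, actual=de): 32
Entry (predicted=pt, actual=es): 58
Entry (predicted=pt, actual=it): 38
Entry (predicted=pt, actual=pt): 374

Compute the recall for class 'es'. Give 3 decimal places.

Treat 'es' as positive and all other classes as negative.
recall = TP/(TP+FN).
es: TP=284, FN=53+59+57+44+58=271 → 284/555 = 0.5117

0.512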